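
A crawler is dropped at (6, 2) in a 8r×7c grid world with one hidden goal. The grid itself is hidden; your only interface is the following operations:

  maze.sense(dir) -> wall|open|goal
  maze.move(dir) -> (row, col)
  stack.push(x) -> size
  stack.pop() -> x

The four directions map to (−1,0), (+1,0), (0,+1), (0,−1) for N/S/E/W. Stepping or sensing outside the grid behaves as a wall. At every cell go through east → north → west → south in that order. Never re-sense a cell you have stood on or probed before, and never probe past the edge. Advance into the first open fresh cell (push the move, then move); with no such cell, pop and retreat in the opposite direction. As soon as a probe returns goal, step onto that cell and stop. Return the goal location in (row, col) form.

CALL maze.sense[dir='east']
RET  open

CALL stack.push[x='east']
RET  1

CALL maze.move[dir='east']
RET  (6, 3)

CALL maze.sense[dir='east']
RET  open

CALL stack.push[x='east']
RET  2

CALL maze.move[dir='east']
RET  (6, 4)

CALL maze.sense[dir='east']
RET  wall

CALL maze.sense[dir='north']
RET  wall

CALL maze.sense[dir='south']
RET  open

CALL stack.push[x='south']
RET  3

CALL maze.move[dir='south']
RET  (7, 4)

CALL maze.sense[dir='east']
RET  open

CALL stack.push[x='east']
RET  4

CALL maze.move[dir='east']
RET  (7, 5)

CALL maze.sense[dir='east']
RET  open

CALL stack.push[x='east']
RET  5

CALL maze.move[dir='east']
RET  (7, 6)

CALL maze.sense[dir='north']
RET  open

CALL stack.push[x='north']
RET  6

CALL maze.move[dir='north']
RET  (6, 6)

CALL maze.sense[dir='north']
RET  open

CALL stack.push[x='north']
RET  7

CALL maze.move[dir='north']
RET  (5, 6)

CALL maze.sense[dir='north']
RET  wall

CALL maze.sense[dir='west']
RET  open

CALL stack.push[x='west']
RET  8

CALL maze.move[dir='west']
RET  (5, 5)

CALL maze.sense[dir='north']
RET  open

CALL stack.push[x='north']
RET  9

CALL maze.move[dir='north']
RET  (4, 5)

CALL maze.sense[dir='north']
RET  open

CALL stack.push[x='north']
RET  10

CALL maze.move[dir='north']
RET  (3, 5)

CALL maze.sense[dir='east']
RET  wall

CALL maze.sense[dir='north']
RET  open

CALL stack.push[x='north']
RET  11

CALL maze.move[dir='north']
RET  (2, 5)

CALL maze.sense[dir='east']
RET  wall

CALL maze.sense[dir='north']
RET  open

CALL stack.push[x='north']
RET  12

CALL maze.move[dir='north']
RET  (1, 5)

CALL maze.sense[dir='east']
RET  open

CALL stack.push[x='east']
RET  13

CALL maze.move[dir='east']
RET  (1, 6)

CALL maze.sense[dir='north']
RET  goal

CALL maze.move[dir='north']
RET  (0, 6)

Answer: (0, 6)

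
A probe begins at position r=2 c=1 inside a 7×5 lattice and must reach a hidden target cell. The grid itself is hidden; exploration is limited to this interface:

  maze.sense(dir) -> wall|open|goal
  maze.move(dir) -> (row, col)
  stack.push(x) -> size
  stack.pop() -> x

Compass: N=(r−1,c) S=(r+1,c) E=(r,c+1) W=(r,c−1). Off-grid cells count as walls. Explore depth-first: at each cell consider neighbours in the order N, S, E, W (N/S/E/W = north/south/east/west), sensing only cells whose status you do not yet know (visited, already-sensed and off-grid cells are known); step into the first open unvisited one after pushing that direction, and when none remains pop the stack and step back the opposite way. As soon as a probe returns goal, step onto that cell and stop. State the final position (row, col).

Action: sense[north]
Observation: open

Action: push[north]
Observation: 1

Action: move[north]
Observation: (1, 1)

Action: sense[north]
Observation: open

Action: push[north]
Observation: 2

Action: move[north]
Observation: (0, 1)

Action: sense[east]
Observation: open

Action: push[east]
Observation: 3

Action: move[east]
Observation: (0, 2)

Action: sense[south]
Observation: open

Action: push[south]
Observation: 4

Action: move[south]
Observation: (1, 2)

Action: sense[south]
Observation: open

Action: push[south]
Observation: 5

Action: move[south]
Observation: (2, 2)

Action: sense[south]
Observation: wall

Action: sense[east]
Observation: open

Action: push[east]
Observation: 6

Action: move[east]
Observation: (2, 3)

Action: sense[north]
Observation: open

Action: push[north]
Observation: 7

Action: move[north]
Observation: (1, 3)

Action: sense[north]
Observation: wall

Action: sense[east]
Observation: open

Action: push[east]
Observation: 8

Action: move[east]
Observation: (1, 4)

Action: sense[north]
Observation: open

Action: push[north]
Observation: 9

Action: move[north]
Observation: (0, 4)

Action: pop[]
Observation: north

Action: move[south]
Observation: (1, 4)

Action: sense[south]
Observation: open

Action: push[south]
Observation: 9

Action: move[south]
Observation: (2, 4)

Action: sense[south]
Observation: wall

Action: pop[]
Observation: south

Action: move[north]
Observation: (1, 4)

Action: pop[]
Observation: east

Action: move[west]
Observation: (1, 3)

Action: pop[]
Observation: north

Action: move[south]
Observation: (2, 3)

Action: sense[south]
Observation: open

Action: push[south]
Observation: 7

Action: move[south]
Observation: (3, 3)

Action: sense[south]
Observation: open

Action: push[south]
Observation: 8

Action: move[south]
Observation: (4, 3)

Action: sense[south]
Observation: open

Action: push[south]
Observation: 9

Action: move[south]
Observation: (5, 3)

Action: sense[south]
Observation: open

Action: push[south]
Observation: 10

Action: move[south]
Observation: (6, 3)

Action: sense[east]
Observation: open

Action: push[east]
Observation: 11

Action: move[east]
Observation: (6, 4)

Action: sense[north]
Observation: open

Action: push[north]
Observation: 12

Action: move[north]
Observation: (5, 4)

Action: sense[north]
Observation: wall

Action: pop[]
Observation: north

Action: move[south]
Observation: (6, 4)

Action: pop[]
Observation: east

Action: move[west]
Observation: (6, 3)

Action: sense[west]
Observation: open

Action: push[west]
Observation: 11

Action: move[west]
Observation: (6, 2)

Action: sense[north]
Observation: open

Action: push[north]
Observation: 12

Action: move[north]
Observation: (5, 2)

Action: sense[north]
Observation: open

Action: push[north]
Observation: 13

Action: move[north]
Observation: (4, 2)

Action: sense[west]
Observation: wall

Action: pop[]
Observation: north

Action: move[south]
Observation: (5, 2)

Action: sense[west]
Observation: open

Action: push[west]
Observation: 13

Action: move[west]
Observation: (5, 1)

Action: sense[south]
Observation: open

Action: push[south]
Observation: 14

Action: move[south]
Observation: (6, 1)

Action: sense[west]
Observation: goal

Action: move[west]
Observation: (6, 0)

Answer: (6, 0)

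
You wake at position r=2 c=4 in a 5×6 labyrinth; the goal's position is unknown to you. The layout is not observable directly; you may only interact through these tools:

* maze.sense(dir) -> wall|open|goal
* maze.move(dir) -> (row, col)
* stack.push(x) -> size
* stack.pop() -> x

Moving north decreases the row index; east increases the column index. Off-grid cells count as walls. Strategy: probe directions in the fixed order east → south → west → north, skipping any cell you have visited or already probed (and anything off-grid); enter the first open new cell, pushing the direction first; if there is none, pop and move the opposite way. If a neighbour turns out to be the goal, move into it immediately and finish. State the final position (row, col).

-- maze.sense(dir='east') => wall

-- maze.sense(dir='south') => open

-- stack.push(x='south') => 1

-- maze.move(dir='south') => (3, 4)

-- maze.sense(dir='east') => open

-- stack.push(x='east') => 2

-- maze.move(dir='east') => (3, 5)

-- maze.sense(dir='south') => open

-- stack.push(x='south') => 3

-- maze.move(dir='south') => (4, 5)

-- maze.sense(dir='west') => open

-- stack.push(x='west') => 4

-- maze.move(dir='west') => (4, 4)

-- maze.sense(dir='west') => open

-- stack.push(x='west') => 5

-- maze.move(dir='west') => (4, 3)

-- maze.sense(dir='west') => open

-- stack.push(x='west') => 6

-- maze.move(dir='west') => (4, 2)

-- maze.sense(dir='west') => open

-- stack.push(x='west') => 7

-- maze.move(dir='west') => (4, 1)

-- maze.sense(dir='west') => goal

-- maze.move(dir='west') => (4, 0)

Answer: (4, 0)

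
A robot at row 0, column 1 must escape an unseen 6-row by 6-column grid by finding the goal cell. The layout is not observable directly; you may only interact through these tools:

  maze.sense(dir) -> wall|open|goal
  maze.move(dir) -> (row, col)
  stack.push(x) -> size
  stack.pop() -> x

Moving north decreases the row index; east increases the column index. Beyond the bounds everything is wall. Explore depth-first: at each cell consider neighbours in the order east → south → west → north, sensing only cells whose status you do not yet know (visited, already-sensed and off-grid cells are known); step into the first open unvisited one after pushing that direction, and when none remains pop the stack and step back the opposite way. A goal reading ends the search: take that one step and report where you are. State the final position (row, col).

·→ sense(dir=east)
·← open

·→ push(x=east)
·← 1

·→ move(dir=east)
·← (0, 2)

·→ sense(dir=east)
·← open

·→ push(x=east)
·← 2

·→ move(dir=east)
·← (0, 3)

·→ sense(dir=east)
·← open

·→ push(x=east)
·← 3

·→ move(dir=east)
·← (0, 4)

·→ sense(dir=east)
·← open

·→ push(x=east)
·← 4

·→ move(dir=east)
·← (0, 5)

·→ sense(dir=south)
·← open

·→ push(x=south)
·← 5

·→ move(dir=south)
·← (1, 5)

·→ sense(dir=south)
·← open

·→ push(x=south)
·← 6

·→ move(dir=south)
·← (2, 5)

·→ sense(dir=south)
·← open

·→ push(x=south)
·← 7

·→ move(dir=south)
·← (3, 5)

·→ sense(dir=south)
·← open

·→ push(x=south)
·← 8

·→ move(dir=south)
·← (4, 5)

·→ sense(dir=south)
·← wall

·→ sense(dir=west)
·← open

·→ push(x=west)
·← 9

·→ move(dir=west)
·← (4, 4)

·→ sense(dir=south)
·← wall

·→ sense(dir=west)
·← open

·→ push(x=west)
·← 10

·→ move(dir=west)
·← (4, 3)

·→ sense(dir=south)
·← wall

·→ sense(dir=west)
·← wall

·→ sense(dir=north)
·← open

·→ push(x=north)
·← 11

·→ move(dir=north)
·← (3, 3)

·→ sense(dir=east)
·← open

·→ push(x=east)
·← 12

·→ move(dir=east)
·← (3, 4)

·→ sense(dir=north)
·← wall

·→ pop()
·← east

·→ move(dir=west)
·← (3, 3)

·→ sense(dir=west)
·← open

·→ push(x=west)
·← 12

·→ move(dir=west)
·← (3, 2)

·→ sense(dir=west)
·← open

·→ push(x=west)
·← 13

·→ move(dir=west)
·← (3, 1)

·→ sense(dir=south)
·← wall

·→ sense(dir=west)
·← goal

·→ move(dir=west)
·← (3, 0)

Answer: (3, 0)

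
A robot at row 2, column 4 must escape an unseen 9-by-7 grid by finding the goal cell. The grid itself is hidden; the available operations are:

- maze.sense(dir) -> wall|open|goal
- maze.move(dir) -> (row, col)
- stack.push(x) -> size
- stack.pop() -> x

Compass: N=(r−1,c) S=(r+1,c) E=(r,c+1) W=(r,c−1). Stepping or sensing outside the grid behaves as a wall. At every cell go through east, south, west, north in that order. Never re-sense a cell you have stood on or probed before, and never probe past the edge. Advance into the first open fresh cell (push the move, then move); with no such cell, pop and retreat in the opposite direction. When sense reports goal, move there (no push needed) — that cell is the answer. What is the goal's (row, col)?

>> sense(dir→east)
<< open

>> push(x→east)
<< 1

>> move(dir→east)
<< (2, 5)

>> sense(dir→east)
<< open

>> push(x→east)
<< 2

>> move(dir→east)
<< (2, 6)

>> sense(dir→south)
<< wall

>> sense(dir→north)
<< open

>> push(x→north)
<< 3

>> move(dir→north)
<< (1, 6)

>> sense(dir→west)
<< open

>> push(x→west)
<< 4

>> move(dir→west)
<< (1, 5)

>> sense(dir→west)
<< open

>> push(x→west)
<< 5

>> move(dir→west)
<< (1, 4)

>> sense(dir→west)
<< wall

>> sense(dir→north)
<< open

>> push(x→north)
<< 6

>> move(dir→north)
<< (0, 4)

>> sense(dir→east)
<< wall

>> sense(dir→west)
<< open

>> push(x→west)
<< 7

>> move(dir→west)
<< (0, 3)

>> sense(dir→west)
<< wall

>> pop()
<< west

>> move(dir→east)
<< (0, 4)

>> pop()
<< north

>> move(dir→south)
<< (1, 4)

>> pop()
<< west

>> move(dir→east)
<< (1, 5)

>> pop()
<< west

>> move(dir→east)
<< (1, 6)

>> sense(dir→north)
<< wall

>> pop()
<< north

>> move(dir→south)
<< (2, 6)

>> pop()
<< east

>> move(dir→west)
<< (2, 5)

>> sense(dir→south)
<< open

>> push(x→south)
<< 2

>> move(dir→south)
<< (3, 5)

>> sense(dir→south)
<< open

>> push(x→south)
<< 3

>> move(dir→south)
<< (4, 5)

>> sense(dir→east)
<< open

>> push(x→east)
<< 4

>> move(dir→east)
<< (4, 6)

>> sense(dir→south)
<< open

>> push(x→south)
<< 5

>> move(dir→south)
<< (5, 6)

>> sense(dir→south)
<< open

>> push(x→south)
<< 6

>> move(dir→south)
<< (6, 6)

>> sense(dir→south)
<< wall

>> sense(dir→west)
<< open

>> push(x→west)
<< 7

>> move(dir→west)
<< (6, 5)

>> sense(dir→south)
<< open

>> push(x→south)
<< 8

>> move(dir→south)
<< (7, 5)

>> sense(dir→south)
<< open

>> push(x→south)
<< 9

>> move(dir→south)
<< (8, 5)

>> sense(dir→east)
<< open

>> push(x→east)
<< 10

>> move(dir→east)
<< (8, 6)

>> pop()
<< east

>> move(dir→west)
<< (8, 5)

>> sense(dir→west)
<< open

>> push(x→west)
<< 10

>> move(dir→west)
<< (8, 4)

>> sense(dir→west)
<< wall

>> sense(dir→north)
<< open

>> push(x→north)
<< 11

>> move(dir→north)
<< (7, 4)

>> sense(dir→west)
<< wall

>> sense(dir→north)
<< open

>> push(x→north)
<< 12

>> move(dir→north)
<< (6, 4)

>> sense(dir→west)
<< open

>> push(x→west)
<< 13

>> move(dir→west)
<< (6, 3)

>> sense(dir→west)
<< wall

>> sense(dir→north)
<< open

>> push(x→north)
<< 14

>> move(dir→north)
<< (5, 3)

>> sense(dir→east)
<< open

>> push(x→east)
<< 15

>> move(dir→east)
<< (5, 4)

>> sense(dir→east)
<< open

>> push(x→east)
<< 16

>> move(dir→east)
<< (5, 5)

>> pop()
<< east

>> move(dir→west)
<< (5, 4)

>> sense(dir→north)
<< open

>> push(x→north)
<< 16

>> move(dir→north)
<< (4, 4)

>> sense(dir→west)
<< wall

>> sense(dir→north)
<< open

>> push(x→north)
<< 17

>> move(dir→north)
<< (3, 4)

>> sense(dir→west)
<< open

>> push(x→west)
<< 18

>> move(dir→west)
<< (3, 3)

>> sense(dir→west)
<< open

>> push(x→west)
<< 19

>> move(dir→west)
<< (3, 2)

>> sense(dir→south)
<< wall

>> sense(dir→west)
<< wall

>> sense(dir→north)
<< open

>> push(x→north)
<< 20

>> move(dir→north)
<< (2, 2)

>> sense(dir→east)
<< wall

>> sense(dir→west)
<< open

>> push(x→west)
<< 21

>> move(dir→west)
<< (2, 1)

>> sense(dir→west)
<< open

>> push(x→west)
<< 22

>> move(dir→west)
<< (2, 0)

>> sense(dir→south)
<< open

>> push(x→south)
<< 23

>> move(dir→south)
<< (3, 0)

>> sense(dir→south)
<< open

>> push(x→south)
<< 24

>> move(dir→south)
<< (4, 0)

>> sense(dir→east)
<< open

>> push(x→east)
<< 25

>> move(dir→east)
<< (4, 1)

>> sense(dir→south)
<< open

>> push(x→south)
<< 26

>> move(dir→south)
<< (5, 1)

>> sense(dir→east)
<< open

>> push(x→east)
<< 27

>> move(dir→east)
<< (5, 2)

>> pop()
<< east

>> move(dir→west)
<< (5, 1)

>> sense(dir→south)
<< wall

>> sense(dir→west)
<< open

>> push(x→west)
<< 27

>> move(dir→west)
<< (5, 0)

>> sense(dir→south)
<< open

>> push(x→south)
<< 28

>> move(dir→south)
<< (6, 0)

>> sense(dir→south)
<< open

>> push(x→south)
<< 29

>> move(dir→south)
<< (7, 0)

>> sense(dir→east)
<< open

>> push(x→east)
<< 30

>> move(dir→east)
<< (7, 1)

>> sense(dir→east)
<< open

>> push(x→east)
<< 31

>> move(dir→east)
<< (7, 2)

>> sense(dir→south)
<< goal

>> move(dir→south)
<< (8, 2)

Answer: (8, 2)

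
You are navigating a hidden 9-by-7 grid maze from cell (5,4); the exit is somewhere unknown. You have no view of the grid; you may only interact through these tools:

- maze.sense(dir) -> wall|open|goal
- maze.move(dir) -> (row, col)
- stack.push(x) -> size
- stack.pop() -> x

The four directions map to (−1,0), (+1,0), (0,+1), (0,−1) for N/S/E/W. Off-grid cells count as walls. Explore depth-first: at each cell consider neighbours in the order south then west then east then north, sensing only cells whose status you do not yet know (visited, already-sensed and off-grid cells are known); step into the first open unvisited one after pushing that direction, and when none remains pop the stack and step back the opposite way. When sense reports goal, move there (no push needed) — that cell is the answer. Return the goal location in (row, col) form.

$ maze.sense dir='south'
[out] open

$ stack.push x='south'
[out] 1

$ maze.move dir='south'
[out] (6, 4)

$ maze.sense dir='south'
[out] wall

$ maze.sense dir='west'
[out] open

$ stack.push x='west'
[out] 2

$ maze.move dir='west'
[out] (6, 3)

$ maze.sense dir='south'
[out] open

$ stack.push x='south'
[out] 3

$ maze.move dir='south'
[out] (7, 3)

$ maze.sense dir='south'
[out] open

$ stack.push x='south'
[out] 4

$ maze.move dir='south'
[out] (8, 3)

$ maze.sense dir='west'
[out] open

$ stack.push x='west'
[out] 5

$ maze.move dir='west'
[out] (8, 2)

$ maze.sense dir='west'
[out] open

$ stack.push x='west'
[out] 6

$ maze.move dir='west'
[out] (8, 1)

$ maze.sense dir='west'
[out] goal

$ maze.move dir='west'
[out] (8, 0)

Answer: (8, 0)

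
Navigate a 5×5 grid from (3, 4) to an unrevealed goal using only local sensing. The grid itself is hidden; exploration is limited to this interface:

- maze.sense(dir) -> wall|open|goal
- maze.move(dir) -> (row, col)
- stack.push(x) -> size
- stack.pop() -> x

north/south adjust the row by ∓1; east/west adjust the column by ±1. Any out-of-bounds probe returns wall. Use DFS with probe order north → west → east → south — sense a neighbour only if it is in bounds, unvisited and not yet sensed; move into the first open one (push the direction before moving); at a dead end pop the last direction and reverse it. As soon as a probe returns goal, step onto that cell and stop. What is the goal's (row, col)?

Action: maze.sense[dir='north']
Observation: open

Action: stack.push[x='north']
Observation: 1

Action: maze.move[dir='north']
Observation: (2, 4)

Action: maze.sense[dir='north']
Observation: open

Action: stack.push[x='north']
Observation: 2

Action: maze.move[dir='north']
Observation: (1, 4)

Action: maze.sense[dir='north']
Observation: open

Action: stack.push[x='north']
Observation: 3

Action: maze.move[dir='north']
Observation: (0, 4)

Action: maze.sense[dir='west']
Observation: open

Action: stack.push[x='west']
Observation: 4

Action: maze.move[dir='west']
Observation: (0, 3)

Action: maze.sense[dir='west']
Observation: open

Action: stack.push[x='west']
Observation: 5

Action: maze.move[dir='west']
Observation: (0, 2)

Action: maze.sense[dir='west']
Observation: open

Action: stack.push[x='west']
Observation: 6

Action: maze.move[dir='west']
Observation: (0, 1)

Action: maze.sense[dir='west']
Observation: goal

Action: maze.move[dir='west']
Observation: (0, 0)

Answer: (0, 0)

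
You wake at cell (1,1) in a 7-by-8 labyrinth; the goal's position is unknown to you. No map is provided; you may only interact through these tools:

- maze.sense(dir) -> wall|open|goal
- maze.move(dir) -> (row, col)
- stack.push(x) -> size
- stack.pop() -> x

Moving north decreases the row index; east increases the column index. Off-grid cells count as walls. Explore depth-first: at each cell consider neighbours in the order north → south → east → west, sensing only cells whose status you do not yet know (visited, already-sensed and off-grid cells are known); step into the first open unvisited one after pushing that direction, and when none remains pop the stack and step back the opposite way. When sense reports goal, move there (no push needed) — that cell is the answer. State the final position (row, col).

CALL sense[dir: north]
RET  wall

CALL sense[dir: south]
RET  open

CALL push[x: south]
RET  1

CALL move[dir: south]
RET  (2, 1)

CALL sense[dir: south]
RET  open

CALL push[x: south]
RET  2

CALL move[dir: south]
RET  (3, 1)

CALL sense[dir: south]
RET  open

CALL push[x: south]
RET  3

CALL move[dir: south]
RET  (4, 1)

CALL sense[dir: south]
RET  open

CALL push[x: south]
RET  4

CALL move[dir: south]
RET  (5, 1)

CALL sense[dir: south]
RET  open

CALL push[x: south]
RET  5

CALL move[dir: south]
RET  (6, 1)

CALL sense[dir: east]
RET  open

CALL push[x: east]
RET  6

CALL move[dir: east]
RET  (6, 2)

CALL sense[dir: north]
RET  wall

CALL sense[dir: east]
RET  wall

CALL pop[]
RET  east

CALL move[dir: west]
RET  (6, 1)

CALL sense[dir: west]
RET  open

CALL push[x: west]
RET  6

CALL move[dir: west]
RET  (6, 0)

CALL sense[dir: north]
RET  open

CALL push[x: north]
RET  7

CALL move[dir: north]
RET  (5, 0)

CALL sense[dir: north]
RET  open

CALL push[x: north]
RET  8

CALL move[dir: north]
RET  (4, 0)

CALL sense[dir: north]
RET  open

CALL push[x: north]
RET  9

CALL move[dir: north]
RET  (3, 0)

CALL sense[dir: north]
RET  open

CALL push[x: north]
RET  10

CALL move[dir: north]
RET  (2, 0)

CALL sense[dir: north]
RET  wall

CALL pop[]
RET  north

CALL move[dir: south]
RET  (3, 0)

CALL pop[]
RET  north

CALL move[dir: south]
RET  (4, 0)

CALL pop[]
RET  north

CALL move[dir: south]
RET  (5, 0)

CALL pop[]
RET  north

CALL move[dir: south]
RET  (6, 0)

CALL pop[]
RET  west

CALL move[dir: east]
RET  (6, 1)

CALL pop[]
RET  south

CALL move[dir: north]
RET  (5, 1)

CALL pop[]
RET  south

CALL move[dir: north]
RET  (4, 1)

CALL sense[dir: east]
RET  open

CALL push[x: east]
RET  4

CALL move[dir: east]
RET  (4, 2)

CALL sense[dir: north]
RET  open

CALL push[x: north]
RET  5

CALL move[dir: north]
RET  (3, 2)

CALL sense[dir: north]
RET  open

CALL push[x: north]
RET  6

CALL move[dir: north]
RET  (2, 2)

CALL sense[dir: north]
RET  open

CALL push[x: north]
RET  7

CALL move[dir: north]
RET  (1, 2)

CALL sense[dir: north]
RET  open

CALL push[x: north]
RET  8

CALL move[dir: north]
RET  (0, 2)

CALL sense[dir: east]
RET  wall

CALL pop[]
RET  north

CALL move[dir: south]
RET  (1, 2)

CALL sense[dir: east]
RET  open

CALL push[x: east]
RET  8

CALL move[dir: east]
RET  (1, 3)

CALL sense[dir: south]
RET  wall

CALL sense[dir: east]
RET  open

CALL push[x: east]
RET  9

CALL move[dir: east]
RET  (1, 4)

CALL sense[dir: north]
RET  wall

CALL sense[dir: south]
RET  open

CALL push[x: south]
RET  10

CALL move[dir: south]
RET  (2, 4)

CALL sense[dir: south]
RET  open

CALL push[x: south]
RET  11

CALL move[dir: south]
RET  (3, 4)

CALL sense[dir: south]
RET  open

CALL push[x: south]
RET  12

CALL move[dir: south]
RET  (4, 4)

CALL sense[dir: south]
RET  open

CALL push[x: south]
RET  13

CALL move[dir: south]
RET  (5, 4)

CALL sense[dir: south]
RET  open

CALL push[x: south]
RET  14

CALL move[dir: south]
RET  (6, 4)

CALL sense[dir: east]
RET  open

CALL push[x: east]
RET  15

CALL move[dir: east]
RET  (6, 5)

CALL sense[dir: north]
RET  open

CALL push[x: north]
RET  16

CALL move[dir: north]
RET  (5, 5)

CALL sense[dir: north]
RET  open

CALL push[x: north]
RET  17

CALL move[dir: north]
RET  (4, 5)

CALL sense[dir: north]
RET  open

CALL push[x: north]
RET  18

CALL move[dir: north]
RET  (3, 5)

CALL sense[dir: north]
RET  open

CALL push[x: north]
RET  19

CALL move[dir: north]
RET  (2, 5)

CALL sense[dir: north]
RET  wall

CALL sense[dir: east]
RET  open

CALL push[x: east]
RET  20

CALL move[dir: east]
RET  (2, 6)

CALL sense[dir: north]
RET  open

CALL push[x: north]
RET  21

CALL move[dir: north]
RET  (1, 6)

CALL sense[dir: north]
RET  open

CALL push[x: north]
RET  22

CALL move[dir: north]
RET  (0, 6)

CALL sense[dir: east]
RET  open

CALL push[x: east]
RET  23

CALL move[dir: east]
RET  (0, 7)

CALL sense[dir: south]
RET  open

CALL push[x: south]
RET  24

CALL move[dir: south]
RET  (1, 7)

CALL sense[dir: south]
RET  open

CALL push[x: south]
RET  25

CALL move[dir: south]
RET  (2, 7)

CALL sense[dir: south]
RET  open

CALL push[x: south]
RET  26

CALL move[dir: south]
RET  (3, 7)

CALL sense[dir: south]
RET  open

CALL push[x: south]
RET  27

CALL move[dir: south]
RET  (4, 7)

CALL sense[dir: south]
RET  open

CALL push[x: south]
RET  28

CALL move[dir: south]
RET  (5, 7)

CALL sense[dir: south]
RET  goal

CALL move[dir: south]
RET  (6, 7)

Answer: (6, 7)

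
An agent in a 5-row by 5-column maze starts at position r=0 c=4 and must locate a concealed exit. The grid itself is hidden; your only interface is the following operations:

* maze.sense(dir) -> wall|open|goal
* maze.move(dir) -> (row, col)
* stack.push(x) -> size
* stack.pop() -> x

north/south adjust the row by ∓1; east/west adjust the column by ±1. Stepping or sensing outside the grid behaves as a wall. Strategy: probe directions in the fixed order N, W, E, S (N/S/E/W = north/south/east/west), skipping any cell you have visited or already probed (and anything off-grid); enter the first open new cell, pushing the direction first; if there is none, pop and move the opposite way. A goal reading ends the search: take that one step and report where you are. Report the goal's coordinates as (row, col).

-> maze.sense(dir=west)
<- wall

-> maze.sense(dir=south)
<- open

-> stack.push(x=south)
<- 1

-> maze.move(dir=south)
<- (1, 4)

-> maze.sense(dir=west)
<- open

-> stack.push(x=west)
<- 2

-> maze.move(dir=west)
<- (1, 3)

-> maze.sense(dir=west)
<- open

-> stack.push(x=west)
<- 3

-> maze.move(dir=west)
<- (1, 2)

-> maze.sense(dir=north)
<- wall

-> maze.sense(dir=west)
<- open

-> stack.push(x=west)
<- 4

-> maze.move(dir=west)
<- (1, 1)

-> maze.sense(dir=north)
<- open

-> stack.push(x=north)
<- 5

-> maze.move(dir=north)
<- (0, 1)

-> maze.sense(dir=west)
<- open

-> stack.push(x=west)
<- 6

-> maze.move(dir=west)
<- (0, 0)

-> maze.sense(dir=south)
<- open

-> stack.push(x=south)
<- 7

-> maze.move(dir=south)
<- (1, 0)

-> maze.sense(dir=south)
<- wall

-> stack.pop()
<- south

-> maze.move(dir=north)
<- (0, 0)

-> stack.pop()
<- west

-> maze.move(dir=east)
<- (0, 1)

-> stack.pop()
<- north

-> maze.move(dir=south)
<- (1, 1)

-> maze.sense(dir=south)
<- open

-> stack.push(x=south)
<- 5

-> maze.move(dir=south)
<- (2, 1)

-> maze.sense(dir=east)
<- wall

-> maze.sense(dir=south)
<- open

-> stack.push(x=south)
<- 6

-> maze.move(dir=south)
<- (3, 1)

-> maze.sense(dir=west)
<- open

-> stack.push(x=west)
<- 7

-> maze.move(dir=west)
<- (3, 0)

-> maze.sense(dir=south)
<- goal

-> maze.move(dir=south)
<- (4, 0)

Answer: (4, 0)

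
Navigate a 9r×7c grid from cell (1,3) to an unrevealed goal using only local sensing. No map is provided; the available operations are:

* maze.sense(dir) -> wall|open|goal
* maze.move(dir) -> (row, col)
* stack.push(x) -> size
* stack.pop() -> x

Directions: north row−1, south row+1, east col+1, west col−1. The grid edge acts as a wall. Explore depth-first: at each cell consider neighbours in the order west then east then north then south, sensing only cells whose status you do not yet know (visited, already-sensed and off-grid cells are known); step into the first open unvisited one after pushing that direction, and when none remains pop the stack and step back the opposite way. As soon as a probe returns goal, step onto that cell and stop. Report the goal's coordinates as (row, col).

>>> maze.sense dir='west'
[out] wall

>>> maze.sense dir='east'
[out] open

>>> stack.push x='east'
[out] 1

>>> maze.move dir='east'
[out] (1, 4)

>>> maze.sense dir='east'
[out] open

>>> stack.push x='east'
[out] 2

>>> maze.move dir='east'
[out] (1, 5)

>>> maze.sense dir='east'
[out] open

>>> stack.push x='east'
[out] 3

>>> maze.move dir='east'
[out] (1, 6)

>>> maze.sense dir='north'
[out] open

>>> stack.push x='north'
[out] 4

>>> maze.move dir='north'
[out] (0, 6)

>>> maze.sense dir='west'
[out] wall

>>> stack.pop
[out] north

>>> maze.move dir='south'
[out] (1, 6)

>>> maze.sense dir='south'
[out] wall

>>> stack.pop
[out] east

>>> maze.move dir='west'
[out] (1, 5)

>>> maze.sense dir='south'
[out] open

>>> stack.push x='south'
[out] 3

>>> maze.move dir='south'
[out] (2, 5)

>>> maze.sense dir='west'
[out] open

>>> stack.push x='west'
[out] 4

>>> maze.move dir='west'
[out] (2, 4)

>>> maze.sense dir='west'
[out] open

>>> stack.push x='west'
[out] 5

>>> maze.move dir='west'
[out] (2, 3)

>>> maze.sense dir='west'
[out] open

>>> stack.push x='west'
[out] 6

>>> maze.move dir='west'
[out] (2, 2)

>>> maze.sense dir='west'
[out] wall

>>> maze.sense dir='south'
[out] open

>>> stack.push x='south'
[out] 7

>>> maze.move dir='south'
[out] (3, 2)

>>> maze.sense dir='west'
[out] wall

>>> maze.sense dir='east'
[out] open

>>> stack.push x='east'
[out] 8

>>> maze.move dir='east'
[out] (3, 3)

>>> maze.sense dir='east'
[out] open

>>> stack.push x='east'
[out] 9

>>> maze.move dir='east'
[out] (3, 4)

>>> maze.sense dir='east'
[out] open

>>> stack.push x='east'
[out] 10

>>> maze.move dir='east'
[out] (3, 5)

>>> maze.sense dir='east'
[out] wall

>>> maze.sense dir='south'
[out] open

>>> stack.push x='south'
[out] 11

>>> maze.move dir='south'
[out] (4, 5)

>>> maze.sense dir='west'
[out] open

>>> stack.push x='west'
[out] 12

>>> maze.move dir='west'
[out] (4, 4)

>>> maze.sense dir='west'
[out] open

>>> stack.push x='west'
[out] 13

>>> maze.move dir='west'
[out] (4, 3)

>>> maze.sense dir='west'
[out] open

>>> stack.push x='west'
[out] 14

>>> maze.move dir='west'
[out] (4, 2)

>>> maze.sense dir='west'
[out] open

>>> stack.push x='west'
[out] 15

>>> maze.move dir='west'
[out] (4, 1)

>>> maze.sense dir='west'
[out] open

>>> stack.push x='west'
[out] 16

>>> maze.move dir='west'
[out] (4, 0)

>>> maze.sense dir='north'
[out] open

>>> stack.push x='north'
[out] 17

>>> maze.move dir='north'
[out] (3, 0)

>>> maze.sense dir='north'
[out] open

>>> stack.push x='north'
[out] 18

>>> maze.move dir='north'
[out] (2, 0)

>>> maze.sense dir='north'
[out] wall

>>> stack.pop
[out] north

>>> maze.move dir='south'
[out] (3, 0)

>>> stack.pop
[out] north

>>> maze.move dir='south'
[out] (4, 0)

>>> maze.sense dir='south'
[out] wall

>>> stack.pop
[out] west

>>> maze.move dir='east'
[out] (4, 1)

>>> maze.sense dir='south'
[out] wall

>>> stack.pop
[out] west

>>> maze.move dir='east'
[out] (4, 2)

>>> maze.sense dir='south'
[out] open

>>> stack.push x='south'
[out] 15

>>> maze.move dir='south'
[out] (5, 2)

>>> maze.sense dir='east'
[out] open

>>> stack.push x='east'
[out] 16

>>> maze.move dir='east'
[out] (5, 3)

>>> maze.sense dir='east'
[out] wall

>>> maze.sense dir='south'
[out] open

>>> stack.push x='south'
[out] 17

>>> maze.move dir='south'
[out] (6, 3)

>>> maze.sense dir='west'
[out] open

>>> stack.push x='west'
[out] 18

>>> maze.move dir='west'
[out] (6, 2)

>>> maze.sense dir='west'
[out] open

>>> stack.push x='west'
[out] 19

>>> maze.move dir='west'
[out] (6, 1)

>>> maze.sense dir='west'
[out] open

>>> stack.push x='west'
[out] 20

>>> maze.move dir='west'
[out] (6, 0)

>>> maze.sense dir='south'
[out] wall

>>> stack.pop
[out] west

>>> maze.move dir='east'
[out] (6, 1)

>>> maze.sense dir='south'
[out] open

>>> stack.push x='south'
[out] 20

>>> maze.move dir='south'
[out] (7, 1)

>>> maze.sense dir='east'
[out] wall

>>> maze.sense dir='south'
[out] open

>>> stack.push x='south'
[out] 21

>>> maze.move dir='south'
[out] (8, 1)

>>> maze.sense dir='west'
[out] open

>>> stack.push x='west'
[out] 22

>>> maze.move dir='west'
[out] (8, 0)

>>> stack.pop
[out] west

>>> maze.move dir='east'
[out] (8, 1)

>>> maze.sense dir='east'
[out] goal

>>> maze.move dir='east'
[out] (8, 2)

Answer: (8, 2)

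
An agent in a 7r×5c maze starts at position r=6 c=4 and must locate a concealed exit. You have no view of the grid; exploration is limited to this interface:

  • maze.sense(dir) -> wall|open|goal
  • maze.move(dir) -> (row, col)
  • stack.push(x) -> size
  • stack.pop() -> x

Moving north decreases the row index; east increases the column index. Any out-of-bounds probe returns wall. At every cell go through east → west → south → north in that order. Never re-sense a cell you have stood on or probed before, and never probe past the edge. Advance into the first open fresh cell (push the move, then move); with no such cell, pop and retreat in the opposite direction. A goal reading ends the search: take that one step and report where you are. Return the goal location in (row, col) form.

$ maze.sense dir→west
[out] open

$ stack.push x→west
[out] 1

$ maze.move dir→west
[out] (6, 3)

$ maze.sense dir→west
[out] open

$ stack.push x→west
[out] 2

$ maze.move dir→west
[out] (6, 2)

$ maze.sense dir→west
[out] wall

$ maze.sense dir→north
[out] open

$ stack.push x→north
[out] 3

$ maze.move dir→north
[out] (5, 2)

$ maze.sense dir→east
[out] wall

$ maze.sense dir→west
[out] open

$ stack.push x→west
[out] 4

$ maze.move dir→west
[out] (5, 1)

$ maze.sense dir→west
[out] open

$ stack.push x→west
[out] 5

$ maze.move dir→west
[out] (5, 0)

$ maze.sense dir→south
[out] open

$ stack.push x→south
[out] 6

$ maze.move dir→south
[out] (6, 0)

$ stack.pop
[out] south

$ maze.move dir→north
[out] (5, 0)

$ maze.sense dir→north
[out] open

$ stack.push x→north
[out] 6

$ maze.move dir→north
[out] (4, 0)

$ maze.sense dir→east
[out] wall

$ maze.sense dir→north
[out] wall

$ stack.pop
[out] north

$ maze.move dir→south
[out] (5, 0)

$ stack.pop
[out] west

$ maze.move dir→east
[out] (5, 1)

$ stack.pop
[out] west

$ maze.move dir→east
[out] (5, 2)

$ maze.sense dir→north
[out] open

$ stack.push x→north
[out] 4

$ maze.move dir→north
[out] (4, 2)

$ maze.sense dir→east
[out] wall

$ maze.sense dir→north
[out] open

$ stack.push x→north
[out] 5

$ maze.move dir→north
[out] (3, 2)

$ maze.sense dir→east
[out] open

$ stack.push x→east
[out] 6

$ maze.move dir→east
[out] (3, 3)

$ maze.sense dir→east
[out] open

$ stack.push x→east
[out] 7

$ maze.move dir→east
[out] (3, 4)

$ maze.sense dir→south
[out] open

$ stack.push x→south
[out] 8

$ maze.move dir→south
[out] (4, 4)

$ maze.sense dir→south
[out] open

$ stack.push x→south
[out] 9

$ maze.move dir→south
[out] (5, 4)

$ stack.pop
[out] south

$ maze.move dir→north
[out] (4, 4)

$ stack.pop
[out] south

$ maze.move dir→north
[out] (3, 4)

$ maze.sense dir→north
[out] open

$ stack.push x→north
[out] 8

$ maze.move dir→north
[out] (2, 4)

$ maze.sense dir→west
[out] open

$ stack.push x→west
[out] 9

$ maze.move dir→west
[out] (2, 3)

$ maze.sense dir→west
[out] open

$ stack.push x→west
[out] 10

$ maze.move dir→west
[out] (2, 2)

$ maze.sense dir→west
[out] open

$ stack.push x→west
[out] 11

$ maze.move dir→west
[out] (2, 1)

$ maze.sense dir→west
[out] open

$ stack.push x→west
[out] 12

$ maze.move dir→west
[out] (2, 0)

$ maze.sense dir→north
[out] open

$ stack.push x→north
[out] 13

$ maze.move dir→north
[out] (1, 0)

$ maze.sense dir→east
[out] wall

$ maze.sense dir→north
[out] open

$ stack.push x→north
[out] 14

$ maze.move dir→north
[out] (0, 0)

$ maze.sense dir→east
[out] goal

$ maze.move dir→east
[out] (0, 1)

Answer: (0, 1)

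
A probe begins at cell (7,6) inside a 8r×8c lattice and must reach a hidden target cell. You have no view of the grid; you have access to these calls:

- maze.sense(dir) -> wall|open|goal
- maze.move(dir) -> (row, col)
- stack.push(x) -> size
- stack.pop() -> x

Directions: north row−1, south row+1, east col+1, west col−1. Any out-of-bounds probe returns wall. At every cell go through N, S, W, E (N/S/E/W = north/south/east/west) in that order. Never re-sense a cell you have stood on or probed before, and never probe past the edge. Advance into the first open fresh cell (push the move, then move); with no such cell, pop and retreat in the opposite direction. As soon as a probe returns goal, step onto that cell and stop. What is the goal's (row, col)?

;; 1. maze.sense(dir→north) == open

;; 2. stack.push(x→north) == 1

;; 3. maze.move(dir→north) == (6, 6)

;; 4. maze.sense(dir→north) == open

;; 5. stack.push(x→north) == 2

;; 6. maze.move(dir→north) == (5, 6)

;; 7. maze.sense(dir→north) == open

;; 8. stack.push(x→north) == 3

;; 9. maze.move(dir→north) == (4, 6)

;; 10. maze.sense(dir→north) == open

;; 11. stack.push(x→north) == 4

;; 12. maze.move(dir→north) == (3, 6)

;; 13. maze.sense(dir→north) == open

;; 14. stack.push(x→north) == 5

;; 15. maze.move(dir→north) == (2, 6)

;; 16. maze.sense(dir→north) == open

;; 17. stack.push(x→north) == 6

;; 18. maze.move(dir→north) == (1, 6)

;; 19. maze.sense(dir→north) == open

;; 20. stack.push(x→north) == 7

;; 21. maze.move(dir→north) == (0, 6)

;; 22. maze.sense(dir→west) == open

;; 23. stack.push(x→west) == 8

;; 24. maze.move(dir→west) == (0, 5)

;; 25. maze.sense(dir→south) == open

;; 26. stack.push(x→south) == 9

;; 27. maze.move(dir→south) == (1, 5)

;; 28. maze.sense(dir→south) == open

;; 29. stack.push(x→south) == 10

;; 30. maze.move(dir→south) == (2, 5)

;; 31. maze.sense(dir→south) == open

;; 32. stack.push(x→south) == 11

;; 33. maze.move(dir→south) == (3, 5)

;; 34. maze.sense(dir→south) == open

;; 35. stack.push(x→south) == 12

;; 36. maze.move(dir→south) == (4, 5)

;; 37. maze.sense(dir→south) == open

;; 38. stack.push(x→south) == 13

;; 39. maze.move(dir→south) == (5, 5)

;; 40. maze.sense(dir→south) == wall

;; 41. maze.sense(dir→west) == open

;; 42. stack.push(x→west) == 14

;; 43. maze.move(dir→west) == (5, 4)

;; 44. maze.sense(dir→north) == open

;; 45. stack.push(x→north) == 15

;; 46. maze.move(dir→north) == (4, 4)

;; 47. maze.sense(dir→north) == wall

;; 48. maze.sense(dir→west) == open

;; 49. stack.push(x→west) == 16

;; 50. maze.move(dir→west) == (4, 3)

;; 51. maze.sense(dir→north) == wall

;; 52. maze.sense(dir→south) == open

;; 53. stack.push(x→south) == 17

;; 54. maze.move(dir→south) == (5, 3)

;; 55. maze.sense(dir→south) == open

;; 56. stack.push(x→south) == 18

;; 57. maze.move(dir→south) == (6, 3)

;; 58. maze.sense(dir→south) == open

;; 59. stack.push(x→south) == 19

;; 60. maze.move(dir→south) == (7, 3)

;; 61. maze.sense(dir→west) == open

;; 62. stack.push(x→west) == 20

;; 63. maze.move(dir→west) == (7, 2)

;; 64. maze.sense(dir→north) == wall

;; 65. maze.sense(dir→west) == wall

;; 66. stack.pop() == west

;; 67. maze.move(dir→east) == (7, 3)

;; 68. maze.sense(dir→east) == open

;; 69. stack.push(x→east) == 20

;; 70. maze.move(dir→east) == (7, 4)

;; 71. maze.sense(dir→north) == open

;; 72. stack.push(x→north) == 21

;; 73. maze.move(dir→north) == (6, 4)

;; 74. stack.pop() == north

;; 75. maze.move(dir→south) == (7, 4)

;; 76. maze.sense(dir→east) == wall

;; 77. stack.pop() == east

;; 78. maze.move(dir→west) == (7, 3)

;; 79. stack.pop() == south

;; 80. maze.move(dir→north) == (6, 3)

;; 81. stack.pop() == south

;; 82. maze.move(dir→north) == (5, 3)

;; 83. maze.sense(dir→west) == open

;; 84. stack.push(x→west) == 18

;; 85. maze.move(dir→west) == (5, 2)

;; 86. maze.sense(dir→north) == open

;; 87. stack.push(x→north) == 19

;; 88. maze.move(dir→north) == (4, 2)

;; 89. maze.sense(dir→north) == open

;; 90. stack.push(x→north) == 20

;; 91. maze.move(dir→north) == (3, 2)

;; 92. maze.sense(dir→north) == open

;; 93. stack.push(x→north) == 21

;; 94. maze.move(dir→north) == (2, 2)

;; 95. maze.sense(dir→north) == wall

;; 96. maze.sense(dir→west) == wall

;; 97. maze.sense(dir→east) == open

;; 98. stack.push(x→east) == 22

;; 99. maze.move(dir→east) == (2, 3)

;; 100. maze.sense(dir→north) == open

;; 101. stack.push(x→north) == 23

;; 102. maze.move(dir→north) == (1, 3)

;; 103. maze.sense(dir→north) == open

;; 104. stack.push(x→north) == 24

;; 105. maze.move(dir→north) == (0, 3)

;; 106. maze.sense(dir→west) == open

;; 107. stack.push(x→west) == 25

;; 108. maze.move(dir→west) == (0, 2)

;; 109. maze.sense(dir→west) == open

;; 110. stack.push(x→west) == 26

;; 111. maze.move(dir→west) == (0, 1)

;; 112. maze.sense(dir→south) == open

;; 113. stack.push(x→south) == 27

;; 114. maze.move(dir→south) == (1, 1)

;; 115. maze.sense(dir→west) == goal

;; 116. maze.move(dir→west) == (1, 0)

Answer: (1, 0)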